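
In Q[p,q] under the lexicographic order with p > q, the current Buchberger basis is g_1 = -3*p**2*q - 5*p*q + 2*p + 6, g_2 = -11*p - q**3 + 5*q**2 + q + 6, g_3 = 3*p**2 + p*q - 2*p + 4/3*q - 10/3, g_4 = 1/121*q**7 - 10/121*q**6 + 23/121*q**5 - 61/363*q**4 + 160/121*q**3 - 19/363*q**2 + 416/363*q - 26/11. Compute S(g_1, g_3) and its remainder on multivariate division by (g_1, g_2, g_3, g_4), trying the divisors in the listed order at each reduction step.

S(g_1, g_3) = -1/3*p*q**2 + 7/3*p*q - 2/3*p - 4/9*q**2 + 10/9*q - 2; remainder on division = 1/33*q**5 - 4/11*q**4 + 12/11*q**3 - 71/99*q**2 + 230/99*q - 26/11.

lcm(LM(g_1), LM(g_3)) = p**2*q.
S = (lcm/LT(g_1))·g_1 − (lcm/LT(g_3))·g_3 = -1/3*p*q**2 + 7/3*p*q - 2/3*p - 4/9*q**2 + 10/9*q - 2.
Reduce S modulo (g_1, g_2, g_3, g_4) in that order:
  leading term p*q**2: subtract (1/33*q**2)·g_2 from -1/3*p*q**2 + 7/3*p*q - 2/3*p - 4/9*q**2 + 10/9*q - 2 → 7/3*p*q - 2/3*p + 1/33*q**5 - 5/33*q**4 - 1/33*q**3 - 62/99*q**2 + 10/9*q - 2
  leading term p*q: subtract (-7/33*q)·g_2 from 7/3*p*q - 2/3*p + 1/33*q**5 - 5/33*q**4 - 1/33*q**3 - 62/99*q**2 + 10/9*q - 2 → -2/3*p + 1/33*q**5 - 4/11*q**4 + 34/33*q**3 - 41/99*q**2 + 236/99*q - 2
  leading term p: subtract (2/33)·g_2 from -2/3*p + 1/33*q**5 - 4/11*q**4 + 34/33*q**3 - 41/99*q**2 + 236/99*q - 2 → 1/33*q**5 - 4/11*q**4 + 12/11*q**3 - 71/99*q**2 + 230/99*q - 26/11
  leading term q**5: no divisor's leading term divides it; move 1/33*q**5 to the remainder.
  leading term q**4: no divisor's leading term divides it; move -4/11*q**4 to the remainder.
  leading term q**3: no divisor's leading term divides it; move 12/11*q**3 to the remainder.
  leading term q**2: no divisor's leading term divides it; move -71/99*q**2 to the remainder.
  leading term q: no divisor's leading term divides it; move 230/99*q to the remainder.
  leading term 1: no divisor's leading term divides it; move -26/11 to the remainder.
The remainder 1/33*q**5 - 4/11*q**4 + 12/11*q**3 - 71/99*q**2 + 230/99*q - 26/11 is nonzero, so it would be added as the next basis element.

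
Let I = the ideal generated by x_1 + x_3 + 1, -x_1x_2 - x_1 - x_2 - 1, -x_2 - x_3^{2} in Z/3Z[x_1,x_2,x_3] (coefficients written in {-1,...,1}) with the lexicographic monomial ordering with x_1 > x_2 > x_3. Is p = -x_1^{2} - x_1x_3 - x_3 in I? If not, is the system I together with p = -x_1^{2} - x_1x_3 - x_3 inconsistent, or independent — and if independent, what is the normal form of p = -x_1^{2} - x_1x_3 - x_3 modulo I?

-x_1^{2} - x_1x_3 - x_3 is independent of I; its normal form modulo I is x_3 - 1.

First compute the reduced Gröbner basis of I by Buchberger's algorithm.
f_1 = x_1 + x_3 + 1, LT = x_1.
f_2 = -x_1x_2 - x_1 - x_2 - 1, LT = x_1x_2.
f_3 = -x_2 - x_3^{2}, LT = x_2.

S(f_1,f_2): lcm = x_1x_2. S = -x_1 + x_2x_3 - 1.
  leading term x_1: subtract (-1)·f_1 from -x_1 + x_2x_3 - 1 → x_2x_3 + x_3
  leading term x_2x_3: subtract (-x_3)·f_3 from x_2x_3 + x_3 → -x_3^{3} + x_3
  leading term x_3^{3}: no divisor's leading term divides it; move -x_3^{3} to the remainder.
  leading term x_3: no divisor's leading term divides it; move x_3 to the remainder.
  remainder -x_3^{3} + x_3 ≠ 0; add h_4 = -x_3^{3} + x_3 to the basis.

The other S-polynomials (S(f_1,f_3), S(f_2,f_3), S(f_1,h_4), S(f_2,h_4), S(f_3,h_4)) all reduce to 0 modulo the current basis, so we have a Gröbner basis.
Inter-reduce: drop elements whose leading term is divisible by another's, tail-reduce, and make monic.
Reduced Gröbner basis: {x_1 + x_3 + 1, x_2 + x_3^{2}, x_3^{3} - x_3}.
Label its elements g_1 = x_1 + x_3 + 1, g_2 = x_2 + x_3^{2}, g_3 = x_3^{3} - x_3.

Reduce p = -x_1^{2} - x_1x_3 - x_3 modulo G:
  leading term x_1^{2}: subtract (-x_1)·g_1 from -x_1^{2} - x_1x_3 - x_3 → x_1 - x_3
  leading term x_1: subtract (1)·g_1 from x_1 - x_3 → x_3 - 1
  leading term x_3: no divisor's leading term divides it; move x_3 to the remainder.
  leading term 1: no divisor's leading term divides it; move -1 to the remainder.
  normal form = x_3 - 1.
The normal form is nonzero, so p ∉ I. Since p minus its normal form lies in I, I + (p) = I + (r) where r = x_3 - 1; decide whether this ideal is the whole ring.
Run Buchberger on G together with r (pairs among the g_i already reduce to 0 since G is a Gröbner basis):
g_1 = x_1 + x_3 + 1, LT = x_1.
g_2 = x_2 + x_3^{2}, LT = x_2.
g_3 = x_3^{3} - x_3, LT = x_3^{3}.
r = x_3 - 1, LT = x_3.

The S-polynomials (S(g_1,g_2), S(g_1,g_3), S(g_1,r), S(g_2,g_3), S(g_2,r), S(g_3,r)) all reduce to 0 modulo the current basis, so we have a Gröbner basis.
Inter-reduce: drop elements whose leading term is divisible by another's, tail-reduce, and make monic.
Reduced Gröbner basis: {x_1 - 1, x_2 + 1, x_3 - 1}.
The reduced Gröbner basis of I + (p) is {x_1 - 1, x_2 + 1, x_3 - 1} ≠ {1}, a proper ideal, so the enlarged system stays consistent: p is independent of I, with normal form x_3 - 1.

Ideal membership is decidable via reduction modulo a Gröbner basis.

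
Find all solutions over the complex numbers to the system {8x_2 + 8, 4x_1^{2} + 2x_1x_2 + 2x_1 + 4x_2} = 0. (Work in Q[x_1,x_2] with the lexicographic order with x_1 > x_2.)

{(-1, -1), (1, -1)}

Compute a lex Gröbner basis by Buchberger's algorithm.
f_1 = 8x_2 + 8, LT = x_2.
f_2 = 4x_1^{2} + 2x_1x_2 + 2x_1 + 4x_2, LT = x_1^{2}.

The S-polynomials (S(f_1,f_2)) all reduce to 0 modulo the current basis, so we have a Gröbner basis.
Inter-reduce: drop elements whose leading term is divisible by another's, tail-reduce, and make monic.
Reduced Gröbner basis: {x_1^{2} - 1, x_2 + 1}.

A lex Gröbner basis eliminates variables successively. Here x_2 + 1 depends only on x_2, with roots {-1}; lifting each root through the earlier basis elements recovers the full solutions.
  x_2 = -1: the earlier basis element becomes x_1^{2} - 1 = 0, giving x_1 = -1, 1 — points (-1, -1), (1, -1).
Check: every point annihilates each of the original generators.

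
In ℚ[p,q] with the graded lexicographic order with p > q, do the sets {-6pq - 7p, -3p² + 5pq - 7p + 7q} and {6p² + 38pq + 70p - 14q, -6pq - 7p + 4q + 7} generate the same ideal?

Two ideals are equal iff their reduced Gröbner bases coincide (the reduced basis is unique for a fixed ordering).
Buchberger on the first generating set:
f_1 = -6pq - 7p, LT = pq.
f_2 = -3p² + 5pq - 7p + 7q, LT = p².

S(f_1,f_2): lcm = p²q. S = 5/3pq² + 7/6p² - 7/3pq + 7/3q².
  leading term pq²: subtract (-5/18q)·f_1 from 5/3pq² + 7/6p² - 7/3pq + 7/3q² → 7/6p² - 77/18pq + 7/3q²
  leading term p²: subtract (-7/18)·f_2 from 7/6p² - 77/18pq + 7/3q² → -7/3pq + 7/3q² - 49/18p + 49/18q
  leading term pq: subtract (7/18)·f_1 from -7/3pq + 7/3q² - 49/18p + 49/18q → 7/3q² + 49/18q
  leading term q²: no divisor's leading term divides it; move 7/3q² to the remainder.
  leading term q: no divisor's leading term divides it; move 49/18q to the remainder.
  remainder 7/3q² + 49/18q ≠ 0; add g_3 = 7/3q² + 49/18q to the basis.

The other S-polynomials (S(f_1,g_3), S(f_2,g_3)) all reduce to 0 modulo the current basis, so we have a Gröbner basis.
Inter-reduce: drop elements whose leading term is divisible by another's, tail-reduce, and make monic.
Reduced Gröbner basis: {p² + 77/18p - 7/3q, pq + 7/6p, q² + 7/6q}.

Buchberger on the second generating set:
h_1 = 6p² + 38pq + 70p - 14q, LT = p².
h_2 = -6pq - 7p + 4q + 7, LT = pq.

S(h_1,h_2): lcm = p²q. S = 19/3pq² - 7/6p² + 37/3pq - 7/3q² + 7/6p.
  leading term pq²: subtract (-19/18q)·h_2 from 19/3pq² - 7/6p² + 37/3pq - 7/3q² + 7/6p → -7/6p² + 89/18pq + 17/9q² + 7/6p + 133/18q
  leading term p²: subtract (-7/36)·h_1 from -7/6p² + 89/18pq + 17/9q² + 7/6p + 133/18q → 37/3pq + 17/9q² + 133/9p + 14/3q
  leading term pq: subtract (-37/18)·h_2 from 37/3pq + 17/9q² + 133/9p + 14/3q → 17/9q² + 7/18p + 116/9q + 259/18
  leading term q²: no divisor's leading term divides it; move 17/9q² to the remainder.
  leading term p: no divisor's leading term divides it; move 7/18p to the remainder.
  leading term q: no divisor's leading term divides it; move 116/9q to the remainder.
  leading term 1: no divisor's leading term divides it; move 259/18 to the remainder.
  remainder 17/9q² + 7/18p + 116/9q + 259/18 ≠ 0; add k_3 = 17/9q² + 7/18p + 116/9q + 259/18 to the basis.

The other S-polynomials (S(h_1,k_3), S(h_2,k_3)) all reduce to 0 modulo the current basis, so we have a Gröbner basis.
Inter-reduce: drop elements whose leading term is divisible by another's, tail-reduce, and make monic.
Reduced Gröbner basis: {p² + 77/18p + 17/9q + 133/18, pq + 7/6p - ⅔q - 7/6, q² + 7/34p + 116/17q + 259/34}.

Since the reduced bases disagree, the two ideals are not the same.

No, the ideals differ.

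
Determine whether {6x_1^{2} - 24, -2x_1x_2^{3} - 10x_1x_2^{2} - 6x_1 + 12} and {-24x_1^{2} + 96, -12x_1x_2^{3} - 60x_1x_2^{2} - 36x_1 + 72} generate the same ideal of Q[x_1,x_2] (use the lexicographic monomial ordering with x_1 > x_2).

Yes, the ideals are equal.

Two ideals are equal iff their reduced Gröbner bases coincide (the reduced basis is unique for a fixed ordering).
Buchberger on the first generating set:
f_1 = 6x_1^{2} - 24, LT = x_1^{2}.
f_2 = -2x_1x_2^{3} - 10x_1x_2^{2} - 6x_1 + 12, LT = x_1x_2^{3}.

S(f_1,f_2): lcm = x_1^{2}x_2^{3}. S = -5x_1^{2}x_2^{2} - 3x_1^{2} + 6x_1 - 4x_2^{3}.
  leading term x_1^{2}x_2^{2}: subtract (-\tfrac{5}{6}x_2^{2})·f_1 from -5x_1^{2}x_2^{2} - 3x_1^{2} + 6x_1 - 4x_2^{3} → -3x_1^{2} + 6x_1 - 4x_2^{3} - 20x_2^{2}
  leading term x_1^{2}: subtract (-\tfrac{1}{2})·f_1 from -3x_1^{2} + 6x_1 - 4x_2^{3} - 20x_2^{2} → 6x_1 - 4x_2^{3} - 20x_2^{2} - 12
  leading term x_1: no divisor's leading term divides it; move 6x_1 to the remainder.
  leading term x_2^{3}: no divisor's leading term divides it; move -4x_2^{3} to the remainder.
  leading term x_2^{2}: no divisor's leading term divides it; move -20x_2^{2} to the remainder.
  leading term 1: no divisor's leading term divides it; move -12 to the remainder.
  remainder 6x_1 - 4x_2^{3} - 20x_2^{2} - 12 ≠ 0; add g_3 = 6x_1 - 4x_2^{3} - 20x_2^{2} - 12 to the basis.

S(f_2,g_3): lcm = x_1x_2^{3}. S = 5x_1x_2^{2} + 3x_1 + \tfrac{2}{3}x_2^{6} + \tfrac{10}{3}x_2^{5} + 2x_2^{3} - 6.
  leading term x_1x_2^{2}: subtract (\tfrac{5}{6}x_2^{2})·g_3 from 5x_1x_2^{2} + 3x_1 + \tfrac{2}{3}x_2^{6} + \tfrac{10}{3}x_2^{5} + 2x_2^{3} - 6 → 3x_1 + \tfrac{2}{3}x_2^{6} + \tfrac{20}{3}x_2^{5} + \tfrac{50}{3}x_2^{4} + 2x_2^{3} + 10x_2^{2} - 6
  leading term x_1: subtract (\tfrac{1}{2})·g_3 from 3x_1 + \tfrac{2}{3}x_2^{6} + \tfrac{20}{3}x_2^{5} + \tfrac{50}{3}x_2^{4} + 2x_2^{3} + 10x_2^{2} - 6 → \tfrac{2}{3}x_2^{6} + \tfrac{20}{3}x_2^{5} + \tfrac{50}{3}x_2^{4} + 4x_2^{3} + 20x_2^{2}
  leading term x_2^{6}: no divisor's leading term divides it; move \tfrac{2}{3}x_2^{6} to the remainder.
  leading term x_2^{5}: no divisor's leading term divides it; move \tfrac{20}{3}x_2^{5} to the remainder.
  leading term x_2^{4}: no divisor's leading term divides it; move \tfrac{50}{3}x_2^{4} to the remainder.
  leading term x_2^{3}: no divisor's leading term divides it; move 4x_2^{3} to the remainder.
  leading term x_2^{2}: no divisor's leading term divides it; move 20x_2^{2} to the remainder.
  remainder \tfrac{2}{3}x_2^{6} + \tfrac{20}{3}x_2^{5} + \tfrac{50}{3}x_2^{4} + 4x_2^{3} + 20x_2^{2} ≠ 0; add g_4 = \tfrac{2}{3}x_2^{6} + \tfrac{20}{3}x_2^{5} + \tfrac{50}{3}x_2^{4} + 4x_2^{3} + 20x_2^{2} to the basis.

The other S-polynomials (S(f_1,g_3), S(f_1,g_4), S(f_2,g_4), S(g_3,g_4)) all reduce to 0 modulo the current basis, so we have a Gröbner basis.
Inter-reduce: drop elements whose leading term is divisible by another's, tail-reduce, and make monic.
Reduced Gröbner basis: {x_1 - \tfrac{2}{3}x_2^{3} - \tfrac{10}{3}x_2^{2} - 2, x_2^{6} + 10x_2^{5} + 25x_2^{4} + 6x_2^{3} + 30x_2^{2}}.

Buchberger on the second generating set:
h_1 = -24x_1^{2} + 96, LT = x_1^{2}.
h_2 = -12x_1x_2^{3} - 60x_1x_2^{2} - 36x_1 + 72, LT = x_1x_2^{3}.

S(h_1,h_2): lcm = x_1^{2}x_2^{3}. S = -5x_1^{2}x_2^{2} - 3x_1^{2} + 6x_1 - 4x_2^{3}.
  leading term x_1^{2}x_2^{2}: subtract (\tfrac{5}{24}x_2^{2})·h_1 from -5x_1^{2}x_2^{2} - 3x_1^{2} + 6x_1 - 4x_2^{3} → -3x_1^{2} + 6x_1 - 4x_2^{3} - 20x_2^{2}
  leading term x_1^{2}: subtract (\tfrac{1}{8})·h_1 from -3x_1^{2} + 6x_1 - 4x_2^{3} - 20x_2^{2} → 6x_1 - 4x_2^{3} - 20x_2^{2} - 12
  leading term x_1: no divisor's leading term divides it; move 6x_1 to the remainder.
  leading term x_2^{3}: no divisor's leading term divides it; move -4x_2^{3} to the remainder.
  leading term x_2^{2}: no divisor's leading term divides it; move -20x_2^{2} to the remainder.
  leading term 1: no divisor's leading term divides it; move -12 to the remainder.
  remainder 6x_1 - 4x_2^{3} - 20x_2^{2} - 12 ≠ 0; add k_3 = 6x_1 - 4x_2^{3} - 20x_2^{2} - 12 to the basis.

S(h_2,k_3): lcm = x_1x_2^{3}. S = 5x_1x_2^{2} + 3x_1 + \tfrac{2}{3}x_2^{6} + \tfrac{10}{3}x_2^{5} + 2x_2^{3} - 6.
  leading term x_1x_2^{2}: subtract (\tfrac{5}{6}x_2^{2})·k_3 from 5x_1x_2^{2} + 3x_1 + \tfrac{2}{3}x_2^{6} + \tfrac{10}{3}x_2^{5} + 2x_2^{3} - 6 → 3x_1 + \tfrac{2}{3}x_2^{6} + \tfrac{20}{3}x_2^{5} + \tfrac{50}{3}x_2^{4} + 2x_2^{3} + 10x_2^{2} - 6
  leading term x_1: subtract (\tfrac{1}{2})·k_3 from 3x_1 + \tfrac{2}{3}x_2^{6} + \tfrac{20}{3}x_2^{5} + \tfrac{50}{3}x_2^{4} + 2x_2^{3} + 10x_2^{2} - 6 → \tfrac{2}{3}x_2^{6} + \tfrac{20}{3}x_2^{5} + \tfrac{50}{3}x_2^{4} + 4x_2^{3} + 20x_2^{2}
  leading term x_2^{6}: no divisor's leading term divides it; move \tfrac{2}{3}x_2^{6} to the remainder.
  leading term x_2^{5}: no divisor's leading term divides it; move \tfrac{20}{3}x_2^{5} to the remainder.
  leading term x_2^{4}: no divisor's leading term divides it; move \tfrac{50}{3}x_2^{4} to the remainder.
  leading term x_2^{3}: no divisor's leading term divides it; move 4x_2^{3} to the remainder.
  leading term x_2^{2}: no divisor's leading term divides it; move 20x_2^{2} to the remainder.
  remainder \tfrac{2}{3}x_2^{6} + \tfrac{20}{3}x_2^{5} + \tfrac{50}{3}x_2^{4} + 4x_2^{3} + 20x_2^{2} ≠ 0; add k_4 = \tfrac{2}{3}x_2^{6} + \tfrac{20}{3}x_2^{5} + \tfrac{50}{3}x_2^{4} + 4x_2^{3} + 20x_2^{2} to the basis.

The other S-polynomials (S(h_1,k_3), S(h_1,k_4), S(h_2,k_4), S(k_3,k_4)) all reduce to 0 modulo the current basis, so we have a Gröbner basis.
Inter-reduce: drop elements whose leading term is divisible by another's, tail-reduce, and make monic.
Reduced Gröbner basis: {x_1 - \tfrac{2}{3}x_2^{3} - \tfrac{10}{3}x_2^{2} - 2, x_2^{6} + 10x_2^{5} + 25x_2^{4} + 6x_2^{3} + 30x_2^{2}}.

The two bases agree; hence the ideals are identical.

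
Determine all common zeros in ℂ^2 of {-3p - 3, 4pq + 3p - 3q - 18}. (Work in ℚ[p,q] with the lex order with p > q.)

Compute a lex Gröbner basis by Buchberger's algorithm.
f_1 = -3p - 3, LT = p.
f_2 = 4pq + 3p - 3q - 18, LT = pq.

S(f_1,f_2): lcm = pq. S = -¾p + 7/4q + 9/2.
  leading term p: subtract (¼)·f_1 from -¾p + 7/4q + 9/2 → 7/4q + 21/4
  leading term q: no divisor's leading term divides it; move 7/4q to the remainder.
  leading term 1: no divisor's leading term divides it; move 21/4 to the remainder.
  remainder 7/4q + 21/4 ≠ 0; add h_3 = 7/4q + 21/4 to the basis.

The other S-polynomials (S(f_1,h_3), S(f_2,h_3)) all reduce to 0 modulo the current basis, so we have a Gröbner basis.
Inter-reduce: drop elements whose leading term is divisible by another's, tail-reduce, and make monic.
Reduced Gröbner basis: {p + 1, q + 3}.

Since the basis is lex-ordered, q + 3 is univariate in q. Its roots are {-3}. Back-substituting each root into the other basis elements fixes the other coordinates.
  q = -3: the earlier basis element becomes p + 1 = 0, giving p = -1 — point (-1, -3).
Each listed point satisfies every original equation (direct substitution).

{(-1, -3)}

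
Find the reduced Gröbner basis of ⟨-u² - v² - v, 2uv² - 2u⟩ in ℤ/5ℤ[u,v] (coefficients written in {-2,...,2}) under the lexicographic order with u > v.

f_1 = -u² - v² - v, LT = u².
f_2 = 2uv² - 2u, LT = uv².

S(f_1,f_2): lcm = u²v². S = u² + v⁴ + v³.
  leading term u²: subtract (-1)·f_1 from u² + v⁴ + v³ → v⁴ + v³ - v² - v
  leading term v⁴: no divisor's leading term divides it; move v⁴ to the remainder.
  leading term v³: no divisor's leading term divides it; move v³ to the remainder.
  leading term v²: no divisor's leading term divides it; move -v² to the remainder.
  leading term v: no divisor's leading term divides it; move -v to the remainder.
  remainder v⁴ + v³ - v² - v ≠ 0; add g_3 = v⁴ + v³ - v² - v to the basis.

The other S-polynomials (S(f_1,g_3), S(f_2,g_3)) all reduce to 0 modulo the current basis, so we have a Gröbner basis.

G = {u² + v² + v, uv² - u, v⁴ + v³ - v² - v}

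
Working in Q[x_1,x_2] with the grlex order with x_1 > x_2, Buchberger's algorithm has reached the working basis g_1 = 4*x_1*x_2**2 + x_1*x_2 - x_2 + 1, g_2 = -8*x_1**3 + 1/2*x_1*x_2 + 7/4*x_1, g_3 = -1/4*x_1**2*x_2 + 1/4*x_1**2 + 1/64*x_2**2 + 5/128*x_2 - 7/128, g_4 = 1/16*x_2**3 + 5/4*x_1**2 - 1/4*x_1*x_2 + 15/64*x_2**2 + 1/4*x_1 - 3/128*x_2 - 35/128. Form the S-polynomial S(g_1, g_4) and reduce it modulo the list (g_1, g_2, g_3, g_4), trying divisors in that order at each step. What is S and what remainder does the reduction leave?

lcm(LM(g_1), LM(g_4)) = x_1*x_2**3.
S = (lcm/LT(g_1))·g_1 − (lcm/LT(g_4))·g_4 = -20*x_1**3 + 4*x_1**2*x_2 - 7/2*x_1*x_2**2 - 4*x_1**2 + 3/8*x_1*x_2 - 1/4*x_2**2 + 35/8*x_1 + 1/4*x_2.
Reduce S modulo (g_1, g_2, g_3, g_4) in that order:
  leading term x_1**3: subtract (5/2)·g_2 from -20*x_1**3 + 4*x_1**2*x_2 - 7/2*x_1*x_2**2 - 4*x_1**2 + 3/8*x_1*x_2 - 1/4*x_2**2 + 35/8*x_1 + 1/4*x_2 → 4*x_1**2*x_2 - 7/2*x_1*x_2**2 - 4*x_1**2 - 7/8*x_1*x_2 - 1/4*x_2**2 + 1/4*x_2
  leading term x_1**2*x_2: subtract (-16)·g_3 from 4*x_1**2*x_2 - 7/2*x_1*x_2**2 - 4*x_1**2 - 7/8*x_1*x_2 - 1/4*x_2**2 + 1/4*x_2 → -7/2*x_1*x_2**2 - 7/8*x_1*x_2 + 7/8*x_2 - 7/8
  leading term x_1*x_2**2: subtract (-7/8)·g_1 from -7/2*x_1*x_2**2 - 7/8*x_1*x_2 + 7/8*x_2 - 7/8 → 0
The remainder is 0, so this S-polynomial contributes no new basis element.

S(g_1, g_4) = -20*x_1**3 + 4*x_1**2*x_2 - 7/2*x_1*x_2**2 - 4*x_1**2 + 3/8*x_1*x_2 - 1/4*x_2**2 + 35/8*x_1 + 1/4*x_2; remainder on division = 0.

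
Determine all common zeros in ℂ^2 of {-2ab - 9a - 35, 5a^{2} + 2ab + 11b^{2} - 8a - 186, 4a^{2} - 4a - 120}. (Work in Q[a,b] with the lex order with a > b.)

Compute a lex Gröbner basis by Buchberger's algorithm.
f_1 = -2ab - 9a - 35, LT = ab.
f_2 = 5a^{2} + 2ab - 8a + 11b^{2} - 186, LT = a^{2}.
f_3 = 4a^{2} - 4a - 120, LT = a^{2}.

S(f_1,f_2): lcm = a^{2}b. S = \tfrac{9}{2}a^{2} - \tfrac{2}{5}ab^{2} + \tfrac{8}{5}ab + \tfrac{35}{2}a - \tfrac{11}{5}b^{3} + \tfrac{186}{5}b.
  leading term a^{2}: subtract (\tfrac{9}{10})·f_2 from \tfrac{9}{2}a^{2} - \tfrac{2}{5}ab^{2} + \tfrac{8}{5}ab + \tfrac{35}{2}a - \tfrac{11}{5}b^{3} + \tfrac{186}{5}b → -\tfrac{2}{5}ab^{2} - \tfrac{1}{5}ab + \tfrac{247}{10}a - \tfrac{11}{5}b^{3} - \tfrac{99}{10}b^{2} + \tfrac{186}{5}b + \tfrac{837}{5}
  leading term ab^{2}: subtract (\tfrac{1}{5}b)·f_1 from -\tfrac{2}{5}ab^{2} - \tfrac{1}{5}ab + \tfrac{247}{10}a - \tfrac{11}{5}b^{3} - \tfrac{99}{10}b^{2} + \tfrac{186}{5}b + \tfrac{837}{5} → \tfrac{8}{5}ab + \tfrac{247}{10}a - \tfrac{11}{5}b^{3} - \tfrac{99}{10}b^{2} + \tfrac{221}{5}b + \tfrac{837}{5}
  leading term ab: subtract (-\tfrac{4}{5})·f_1 from \tfrac{8}{5}ab + \tfrac{247}{10}a - \tfrac{11}{5}b^{3} - \tfrac{99}{10}b^{2} + \tfrac{221}{5}b + \tfrac{837}{5} → \tfrac{35}{2}a - \tfrac{11}{5}b^{3} - \tfrac{99}{10}b^{2} + \tfrac{221}{5}b + \tfrac{697}{5}
  leading term a: no divisor's leading term divides it; move \tfrac{35}{2}a to the remainder.
  leading term b^{3}: no divisor's leading term divides it; move -\tfrac{11}{5}b^{3} to the remainder.
  leading term b^{2}: no divisor's leading term divides it; move -\tfrac{99}{10}b^{2} to the remainder.
  leading term b: no divisor's leading term divides it; move \tfrac{221}{5}b to the remainder.
  leading term 1: no divisor's leading term divides it; move \tfrac{697}{5} to the remainder.
  remainder \tfrac{35}{2}a - \tfrac{11}{5}b^{3} - \tfrac{99}{10}b^{2} + \tfrac{221}{5}b + \tfrac{697}{5} ≠ 0; add h_4 = \tfrac{35}{2}a - \tfrac{11}{5}b^{3} - \tfrac{99}{10}b^{2} + \tfrac{221}{5}b + \tfrac{697}{5} to the basis.

S(f_1,f_3): lcm = a^{2}b. S = \tfrac{9}{2}a^{2} + ab + \tfrac{35}{2}a + 30b.
  leading term a^{2}: subtract (\tfrac{9}{10})·f_2 from \tfrac{9}{2}a^{2} + ab + \tfrac{35}{2}a + 30b → -\tfrac{4}{5}ab + \tfrac{247}{10}a - \tfrac{99}{10}b^{2} + 30b + \tfrac{837}{5}
  leading term ab: subtract (\tfrac{2}{5})·f_1 from -\tfrac{4}{5}ab + \tfrac{247}{10}a - \tfrac{99}{10}b^{2} + 30b + \tfrac{837}{5} → \tfrac{283}{10}a - \tfrac{99}{10}b^{2} + 30b + \tfrac{907}{5}
  leading term a: subtract (\tfrac{283}{175})·h_4 from \tfrac{283}{10}a - \tfrac{99}{10}b^{2} + 30b + \tfrac{907}{5} → \tfrac{3113}{875}b^{3} + \tfrac{5346}{875}b^{2} - \tfrac{36293}{875}b - \tfrac{38526}{875}
  leading term b^{3}: no divisor's leading term divides it; move \tfrac{3113}{875}b^{3} to the remainder.
  leading term b^{2}: no divisor's leading term divides it; move \tfrac{5346}{875}b^{2} to the remainder.
  leading term b: no divisor's leading term divides it; move -\tfrac{36293}{875}b to the remainder.
  leading term 1: no divisor's leading term divides it; move -\tfrac{38526}{875} to the remainder.
  remainder \tfrac{3113}{875}b^{3} + \tfrac{5346}{875}b^{2} - \tfrac{36293}{875}b - \tfrac{38526}{875} ≠ 0; add h_5 = \tfrac{3113}{875}b^{3} + \tfrac{5346}{875}b^{2} - \tfrac{36293}{875}b - \tfrac{38526}{875} to the basis.

S(f_2,f_3): lcm = a^{2}. S = \tfrac{2}{5}ab - \tfrac{3}{5}a + \tfrac{11}{5}b^{2} - \tfrac{36}{5}.
  leading term ab: subtract (-\tfrac{1}{5})·f_1 from \tfrac{2}{5}ab - \tfrac{3}{5}a + \tfrac{11}{5}b^{2} - \tfrac{36}{5} → -\tfrac{12}{5}a + \tfrac{11}{5}b^{2} - \tfrac{71}{5}
  leading term a: subtract (-\tfrac{24}{175})·h_4 from -\tfrac{12}{5}a + \tfrac{11}{5}b^{2} - \tfrac{71}{5} → -\tfrac{264}{875}b^{3} + \tfrac{737}{875}b^{2} + \tfrac{5304}{875}b + \tfrac{4303}{875}
  leading term b^{3}: subtract (-\tfrac{24}{283})·h_5 from -\tfrac{264}{875}b^{3} + \tfrac{737}{875}b^{2} + \tfrac{5304}{875}b + \tfrac{4303}{875} → \tfrac{385}{283}b^{2} + \tfrac{720}{283}b + \tfrac{335}{283}
  leading term b^{2}: no divisor's leading term divides it; move \tfrac{385}{283}b^{2} to the remainder.
  leading term b: no divisor's leading term divides it; move \tfrac{720}{283}b to the remainder.
  leading term 1: no divisor's leading term divides it; move \tfrac{335}{283} to the remainder.
  remainder \tfrac{385}{283}b^{2} + \tfrac{720}{283}b + \tfrac{335}{283} ≠ 0; add h_6 = \tfrac{385}{283}b^{2} + \tfrac{720}{283}b + \tfrac{335}{283} to the basis.

S(f_1,h_4): lcm = ab. S = \tfrac{9}{2}a + \tfrac{22}{175}b^{4} + \tfrac{99}{175}b^{3} - \tfrac{442}{175}b^{2} - \tfrac{1394}{175}b + \tfrac{35}{2}.
  leading term a: subtract (\tfrac{9}{35})·h_4 from \tfrac{9}{2}a + \tfrac{22}{175}b^{4} + \tfrac{99}{175}b^{3} - \tfrac{442}{175}b^{2} - \tfrac{1394}{175}b + \tfrac{35}{2} → \tfrac{22}{175}b^{4} + \tfrac{198}{175}b^{3} + \tfrac{1}{50}b^{2} - \tfrac{3383}{175}b - \tfrac{6421}{350}
  leading term b^{4}: subtract (\tfrac{10}{283}b)·h_5 from \tfrac{22}{175}b^{4} + \tfrac{198}{175}b^{3} + \tfrac{1}{50}b^{2} - \tfrac{3383}{175}b - \tfrac{6421}{350} → \tfrac{45342}{49525}b^{3} + \tfrac{147153}{99050}b^{2} - \tfrac{880337}{49525}b - \tfrac{6421}{350}
  leading term b^{3}: subtract (\tfrac{20610}{80089})·h_5 from \tfrac{45342}{49525}b^{3} + \tfrac{147153}{99050}b^{2} - \tfrac{880337}{49525}b - \tfrac{6421}{350} → -\tfrac{13875}{160178}b^{2} - \tfrac{568775}{80089}b - \tfrac{1123675}{160178}
  leading term b^{2}: subtract (-\tfrac{2775}{43582})·h_6 from -\tfrac{13875}{160178}b^{2} - \tfrac{568775}{80089}b - \tfrac{1123675}{160178} → -\tfrac{151225}{21791}b - \tfrac{151225}{21791}
  leading term b: no divisor's leading term divides it; move -\tfrac{151225}{21791}b to the remainder.
  leading term 1: no divisor's leading term divides it; move -\tfrac{151225}{21791} to the remainder.
  remainder -\tfrac{151225}{21791}b - \tfrac{151225}{21791} ≠ 0; add h_7 = -\tfrac{151225}{21791}b - \tfrac{151225}{21791} to the basis.

The other S-polynomials (S(f_2,h_4), S(f_3,h_4), S(f_1,h_5), S(f_2,h_5), S(f_3,h_5), S(h_4,h_5), S(f_1,h_6), S(f_2,h_6), S(f_3,h_6), S(h_4,h_6), S(h_5,h_6), S(f_1,h_7), S(f_2,h_7), S(f_3,h_7), S(h_4,h_7), S(h_5,h_7), S(h_6,h_7)) all reduce to 0 modulo the current basis, so we have a Gröbner basis.
Inter-reduce: drop elements whose leading term is divisible by another's, tail-reduce, and make monic.
Reduced Gröbner basis: {a + 5, b + 1}.

Elimination: the polynomial b + 1 lies in the elimination ideal for b, so b ∈ {-1}. For each such b, the remaining basis elements (now univariate) give the rest of the solution.
  b = -1: the earlier basis element becomes a + 5 = 0, giving a = -5 — point (-5, -1).
Check: every point annihilates each of the original generators.

{(-5, -1)}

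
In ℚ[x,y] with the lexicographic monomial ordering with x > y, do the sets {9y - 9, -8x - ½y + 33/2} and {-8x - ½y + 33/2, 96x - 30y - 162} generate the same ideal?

Yes, the ideals are equal.

Since reduced Gröbner bases are canonical representatives of ideals under a given ordering, it suffices to compute and compare them.
Buchberger on the first generating set:
f_1 = 9y - 9, LT = y.
f_2 = -8x - ½y + 33/2, LT = x.

The S-polynomials (S(f_1,f_2)) all reduce to 0 modulo the current basis, so we have a Gröbner basis.
Inter-reduce: drop elements whose leading term is divisible by another's, tail-reduce, and make monic.
Reduced Gröbner basis: {x - 2, y - 1}.

Buchberger on the second generating set:
h_1 = -8x - ½y + 33/2, LT = x.
h_2 = 96x - 30y - 162, LT = x.

S(h_1,h_2): lcm = x. S = ⅜y - ⅜.
  reduce S modulo (h_1, h_2):
  remainder ⅜y - ⅜ ≠ 0; add k_3 = ⅜y - ⅜ to the basis.

The other S-polynomials (S(h_1,k_3), S(h_2,k_3)) all reduce to 0 modulo the current basis, so we have a Gröbner basis.
Inter-reduce: drop elements whose leading term is divisible by another's, tail-reduce, and make monic.
Reduced Gröbner basis: {x - 2, y - 1}.

These coincide, so the ideals are equal.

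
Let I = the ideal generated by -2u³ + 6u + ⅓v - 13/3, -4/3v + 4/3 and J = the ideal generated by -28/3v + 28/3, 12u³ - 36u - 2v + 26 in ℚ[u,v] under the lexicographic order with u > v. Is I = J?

Two ideals are equal iff their reduced Gröbner bases coincide (the reduced basis is unique for a fixed ordering).
Buchberger on the first generating set:
f_1 = -2u³ + 6u + ⅓v - 13/3, LT = u³.
f_2 = -4/3v + 4/3, LT = v.

S(f_1,f_2): leading monomials are coprime, so the S-polynomial reduces to 0 (Buchberger's first criterion).
Every S-polynomial of the final basis reduces to 0, so we have a Gröbner basis.
Inter-reduce: drop elements whose leading term is divisible by another's, tail-reduce, and make monic.
Reduced Gröbner basis: {u³ - 3u + 2, v - 1}.

Buchberger on the second generating set:
h_1 = -28/3v + 28/3, LT = v.
h_2 = 12u³ - 36u - 2v + 26, LT = u³.

S(h_1,h_2): leading monomials are coprime, so the S-polynomial reduces to 0 (Buchberger's first criterion).
Every S-polynomial of the final basis reduces to 0, so we have a Gröbner basis.
Inter-reduce: drop elements whose leading term is divisible by another's, tail-reduce, and make monic.
Reduced Gröbner basis: {u³ - 3u + 2, v - 1}.

Same reduced basis, so the two generating sets span the same ideal.

Yes, the ideals are equal.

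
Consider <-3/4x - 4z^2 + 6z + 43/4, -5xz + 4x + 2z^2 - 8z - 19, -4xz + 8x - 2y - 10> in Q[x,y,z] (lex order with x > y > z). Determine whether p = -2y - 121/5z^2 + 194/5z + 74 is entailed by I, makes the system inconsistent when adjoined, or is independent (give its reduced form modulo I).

Adjoining -2y - 121/5z^2 + 194/5z + 74 makes the ideal the whole ring: the system is inconsistent.

First compute the reduced Gröbner basis of I by Buchberger's algorithm.
f_1 = -3/4x - 4z^2 + 6z + 43/4, LT = x.
f_2 = -5xz + 4x + 2z^2 - 8z - 19, LT = xz.
f_3 = -4xz + 8x - 2y - 10, LT = xz.

S(f_1,f_2): lcm = xz. S = 4/5x + 16/3z^3 - 38/5z^2 - 239/15z - 19/5.
  reduce S modulo (f_1, f_2, f_3):
  remainder 16/3z^3 - 178/15z^2 - 143/15z + 23/3 ≠ 0; add h_4 = 16/3z^3 - 178/15z^2 - 143/15z + 23/3 to the basis.

S(f_1,f_3): lcm = xz. S = 2x - 1/2y + 16/3z^3 - 8z^2 - 43/3z - 5/2.
  reduce S modulo (f_1, f_2, f_3, h_4):
  remainder -1/2y - 34/5z^2 + 56/5z + 37/2 ≠ 0; add h_5 = -1/2y - 34/5z^2 + 56/5z + 37/2 to the basis.

The other S-polynomials (S(f_2,f_3), S(f_1,h_4), S(f_2,h_4), S(f_3,h_4), S(f_1,h_5), S(f_2,h_5), S(f_3,h_5), S(h_4,h_5)) all reduce to 0 modulo the current basis, so we have a Gröbner basis.
Inter-reduce: drop elements whose leading term is divisible by another's, tail-reduce, and make monic.
Reduced Gröbner basis: {x + 16/3z^2 - 8z - 43/3, y + 68/5z^2 - 112/5z - 37, z^3 - 89/40z^2 - 143/80z + 23/16}.
Label its elements g_1 = x + 16/3z^2 - 8z - 43/3, g_2 = y + 68/5z^2 - 112/5z - 37, g_3 = z^3 - 89/40z^2 - 143/80z + 23/16.

Reduce p = -2y - 121/5z^2 + 194/5z + 74 modulo G:
  leading term y: subtract (-2)·g_2 from -2y - 121/5z^2 + 194/5z + 74 → 3z^2 - 6z
  leading term z^2: no divisor's leading term divides it; move 3z^2 to the remainder.
  leading term z: no divisor's leading term divides it; move -6z to the remainder.
  normal form = 3z^2 - 6z.
The normal form is nonzero, so p ∉ I. Since p minus its normal form lies in I, I + (p) = I + (r) where r = 3z^2 - 6z; decide whether this ideal is the whole ring.
Run Buchberger on G together with r (pairs among the g_i already reduce to 0 since G is a Gröbner basis):
g_1 = x + 16/3z^2 - 8z - 43/3, LT = x.
g_2 = y + 68/5z^2 - 112/5z - 37, LT = y.
g_3 = z^3 - 89/40z^2 - 143/80z + 23/16, LT = z^3.
r = 3z^2 - 6z, LT = z^2.

S(g_3,r): lcm = z^3. S = -9/40z^2 - 143/80z + 23/16.
  reduce S modulo (g_1, g_2, g_3, r):
  remainder -179/80z + 23/16 ≠ 0; add m_5 = -179/80z + 23/16 to the basis.

S(g_3,m_5): lcm = z^3. S = -11331/7160z^2 - 143/80z + 23/16.
  reduce S modulo (g_1, g_2, g_3, r, m_5):
  remainder -55890/32041 ≠ 0; add m_6 = -55890/32041 to the basis.

The other S-polynomials (S(g_1,g_2), S(g_1,g_3), S(g_1,r), S(g_2,g_3), S(g_2,r), S(g_1,m_5), S(g_2,m_5), S(r,m_5), S(g_1,m_6), S(g_2,m_6), S(g_3,m_6), S(r,m_6), S(m_5,m_6)) all reduce to 0 modulo the current basis, so we have a Gröbner basis.
Inter-reduce: drop elements whose leading term is divisible by another's, tail-reduce, and make monic.
Reduced Gröbner basis: {1}.
The reduced Gröbner basis of I + (p) is {1}: the ideal is the whole ring, so the enlarged system has no common solution — adjoining p is inconsistent.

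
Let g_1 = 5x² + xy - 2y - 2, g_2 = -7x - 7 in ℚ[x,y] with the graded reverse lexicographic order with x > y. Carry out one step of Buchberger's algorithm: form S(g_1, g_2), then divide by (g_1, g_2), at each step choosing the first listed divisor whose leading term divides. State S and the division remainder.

lcm(LM(g_1), LM(g_2)) = x².
S = (lcm/LT(g_1))·g_1 − (lcm/LT(g_2))·g_2 = ⅕xy - x - ⅖y - ⅖.
Reduce S modulo (g_1, g_2) in that order:
  leading term xy: subtract (-1/35y)·g_2 from ⅕xy - x - ⅖y - ⅖ → -x - ⅗y - ⅖
  leading term x: subtract (1/7)·g_2 from -x - ⅗y - ⅖ → -⅗y + ⅗
  leading term y: no divisor's leading term divides it; move -⅗y to the remainder.
  leading term 1: no divisor's leading term divides it; move ⅗ to the remainder.
The remainder -⅗y + ⅗ is nonzero, so it would be added as the next basis element.

S(g_1, g_2) = ⅕xy - x - ⅖y - ⅖; remainder on division = -⅗y + ⅗.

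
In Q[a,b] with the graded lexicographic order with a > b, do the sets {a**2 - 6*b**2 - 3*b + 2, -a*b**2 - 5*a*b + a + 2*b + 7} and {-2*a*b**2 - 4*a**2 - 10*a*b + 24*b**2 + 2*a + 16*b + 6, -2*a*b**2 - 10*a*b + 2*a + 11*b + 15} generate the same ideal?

No, the ideals differ.

Equality of ideals is decidable: compute both reduced Gröbner bases (unique for the ordering) and check whether they agree.
Buchberger on the first generating set:
f_1 = a**2 - 6*b**2 - 3*b + 2, LT = a**2.
f_2 = -a*b**2 - 5*a*b + a + 2*b + 7, LT = a*b**2.

S(f_1,f_2): lcm = a**2*b**2. S = -6*b**4 - 5*a**2*b - 3*b**3 + a**2 + 2*a*b + 2*b**2 + 7*a.
  leading term b**4: no divisor's leading term divides it; move -6*b**4 to the remainder.
  leading term a**2*b: subtract (-5*b)·f_1 from -5*a**2*b - 3*b**3 + a**2 + 2*a*b + 2*b**2 + 7*a → -33*b**3 + a**2 + 2*a*b - 13*b**2 + 7*a + 10*b
  leading term b**3: no divisor's leading term divides it; move -33*b**3 to the remainder.
  leading term a**2: subtract (1)·f_1 from a**2 + 2*a*b - 13*b**2 + 7*a + 10*b → 2*a*b - 7*b**2 + 7*a + 13*b - 2
  leading term a*b: no divisor's leading term divides it; move 2*a*b to the remainder.
  leading term b**2: no divisor's leading term divides it; move -7*b**2 to the remainder.
  leading term a: no divisor's leading term divides it; move 7*a to the remainder.
  leading term b: no divisor's leading term divides it; move 13*b to the remainder.
  leading term 1: no divisor's leading term divides it; move -2 to the remainder.
  remainder -6*b**4 - 33*b**3 + 2*a*b - 7*b**2 + 7*a + 13*b - 2 ≠ 0; add g_3 = -6*b**4 - 33*b**3 + 2*a*b - 7*b**2 + 7*a + 13*b - 2 to the basis.

The other S-polynomials (S(f_1,g_3), S(f_2,g_3)) all reduce to 0 modulo the current basis, so we have a Gröbner basis.
Inter-reduce: drop elements whose leading term is divisible by another's, tail-reduce, and make monic.
Reduced Gröbner basis: {b**4 + 11/2*b**3 - 1/3*a*b + 7/6*b**2 - 7/6*a - 13/6*b + 1/3, a*b**2 + 5*a*b - a - 2*b - 7, a**2 - 6*b**2 - 3*b + 2}.

Buchberger on the second generating set:
h_1 = -2*a*b**2 - 4*a**2 - 10*a*b + 24*b**2 + 2*a + 16*b + 6, LT = a*b**2.
h_2 = -2*a*b**2 - 10*a*b + 2*a + 11*b + 15, LT = a*b**2.

S(h_1,h_2): lcm = a*b**2. S = 2*a**2 - 12*b**2 - 5/2*b + 9/2.
  leading term a**2: no divisor's leading term divides it; move 2*a**2 to the remainder.
  leading term b**2: no divisor's leading term divides it; move -12*b**2 to the remainder.
  leading term b: no divisor's leading term divides it; move -5/2*b to the remainder.
  leading term 1: no divisor's leading term divides it; move 9/2 to the remainder.
  remainder 2*a**2 - 12*b**2 - 5/2*b + 9/2 ≠ 0; add k_3 = 2*a**2 - 12*b**2 - 5/2*b + 9/2 to the basis.

S(h_1,k_3): lcm = a**2*b**2. S = 6*b**4 + 2*a**3 + 5*a**2*b - 12*a*b**2 + 5/4*b**3 - a**2 - 8*a*b - 9/4*b**2 - 3*a.
  leading term b**4: no divisor's leading term divides it; move 6*b**4 to the remainder.
  leading term a**3: subtract (a)·k_3 from 2*a**3 + 5*a**2*b - 12*a*b**2 + 5/4*b**3 - a**2 - 8*a*b - 9/4*b**2 - 3*a → 5*a**2*b + 5/4*b**3 - a**2 - 11/2*a*b - 9/4*b**2 - 15/2*a
  leading term a**2*b: subtract (5/2*b)·k_3 from 5*a**2*b + 5/4*b**3 - a**2 - 11/2*a*b - 9/4*b**2 - 15/2*a → 125/4*b**3 - a**2 - 11/2*a*b + 4*b**2 - 15/2*a - 45/4*b
  leading term b**3: no divisor's leading term divides it; move 125/4*b**3 to the remainder.
  leading term a**2: subtract (-1/2)·k_3 from -a**2 - 11/2*a*b + 4*b**2 - 15/2*a - 45/4*b → -11/2*a*b - 2*b**2 - 15/2*a - 25/2*b + 9/4
  leading term a*b: no divisor's leading term divides it; move -11/2*a*b to the remainder.
  leading term b**2: no divisor's leading term divides it; move -2*b**2 to the remainder.
  leading term a: no divisor's leading term divides it; move -15/2*a to the remainder.
  leading term b: no divisor's leading term divides it; move -25/2*b to the remainder.
  leading term 1: no divisor's leading term divides it; move 9/4 to the remainder.
  remainder 6*b**4 + 125/4*b**3 - 11/2*a*b - 2*b**2 - 15/2*a - 25/2*b + 9/4 ≠ 0; add k_4 = 6*b**4 + 125/4*b**3 - 11/2*a*b - 2*b**2 - 15/2*a - 25/2*b + 9/4 to the basis.

The other S-polynomials (S(h_2,k_3), S(h_1,k_4), S(h_2,k_4), S(k_3,k_4)) all reduce to 0 modulo the current basis, so we have a Gröbner basis.
Inter-reduce: drop elements whose leading term is divisible by another's, tail-reduce, and make monic.
Reduced Gröbner basis: {b**4 + 125/24*b**3 - 11/12*a*b - 1/3*b**2 - 5/4*a - 25/12*b + 3/8, a*b**2 + 5*a*b - a - 11/2*b - 15/2, a**2 - 6*b**2 - 5/4*b + 9/4}.

Since the reduced bases disagree, the two ideals are not the same.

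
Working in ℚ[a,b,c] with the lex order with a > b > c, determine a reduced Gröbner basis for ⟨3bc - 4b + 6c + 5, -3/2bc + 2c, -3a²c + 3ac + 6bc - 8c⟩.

Buchberger's algorithm terminates because the ascending chain of leading-term ideals stabilizes.

f_1 = 3bc - 4b + 6c + 5, LT = bc.
f_2 = -3/2bc + 2c, LT = bc.
f_3 = -3a²c + 3ac + 6bc - 8c, LT = a²c.

S(f_1,f_2): lcm = bc. S = -4/3b + 10/3c + 5/3.
  leading term b: no divisor's leading term divides it; move -4/3b to the remainder.
  leading term c: no divisor's leading term divides it; move 10/3c to the remainder.
  leading term 1: no divisor's leading term divides it; move 5/3 to the remainder.
  remainder -4/3b + 10/3c + 5/3 ≠ 0; add g_4 = -4/3b + 10/3c + 5/3 to the basis.

S(f_1,g_4): lcm = bc. S = -4/3b + 5/2c² + 13/4c + 5/3.
  leading term b: subtract (1)·g_4 from -4/3b + 5/2c² + 13/4c + 5/3 → 5/2c² - 1/12c
  leading term c²: no divisor's leading term divides it; move 5/2c² to the remainder.
  leading term c: no divisor's leading term divides it; move -1/12c to the remainder.
  remainder 5/2c² - 1/12c ≠ 0; add g_5 = 5/2c² - 1/12c to the basis.

The other S-polynomials (S(f_1,f_3), S(f_2,f_3), S(f_2,g_4), S(f_3,g_4), S(f_1,g_5), S(f_2,g_5), S(f_3,g_5), S(g_4,g_5)) all reduce to 0 modulo the current basis, so we have a Gröbner basis.
Inter-reduce: drop elements whose leading term is divisible by another's, tail-reduce, and make monic.

G = {a²c - ac, b - 5/2c - 5/4, c² - 1/30c}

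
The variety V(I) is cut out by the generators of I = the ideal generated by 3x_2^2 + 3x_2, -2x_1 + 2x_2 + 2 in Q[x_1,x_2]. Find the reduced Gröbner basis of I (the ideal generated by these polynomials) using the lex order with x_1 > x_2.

G = {x_1 - x_2 - 1, x_2^2 + x_2}

f_1 = 3x_2^2 + 3x_2, LT = x_2^2.
f_2 = -2x_1 + 2x_2 + 2, LT = x_1.

The S-polynomials (S(f_1,f_2)) all reduce to 0 modulo the current basis, so we have a Gröbner basis.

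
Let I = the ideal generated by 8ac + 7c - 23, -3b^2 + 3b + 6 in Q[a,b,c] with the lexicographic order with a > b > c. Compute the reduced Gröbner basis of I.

f_1 = 8ac + 7c - 23, LT = ac.
f_2 = -3b^2 + 3b + 6, LT = b^2.

S(f_1,f_2): leading monomials are coprime, so the S-polynomial reduces to 0 (Buchberger's first criterion).
Every S-polynomial of the final basis reduces to 0, so we have a Gröbner basis.

G = {ac + 7/8c - 23/8, b^2 - b - 2}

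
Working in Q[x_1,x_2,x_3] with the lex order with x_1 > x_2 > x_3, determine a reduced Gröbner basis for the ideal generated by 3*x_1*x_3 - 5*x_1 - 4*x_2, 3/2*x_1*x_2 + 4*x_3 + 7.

G = {x_1*x_2 + 8/3*x_3 + 14/3, x_1*x_3 - 5/3*x_1 - 4/3*x_2, x_2**2 + 2*x_3**2 + 1/6*x_3 - 35/6}

f_1 = 3*x_1*x_3 - 5*x_1 - 4*x_2, LT = x_1*x_3.
f_2 = 3/2*x_1*x_2 + 4*x_3 + 7, LT = x_1*x_2.

S(f_1,f_2): lcm = x_1*x_2*x_3. S = -5/3*x_1*x_2 - 4/3*x_2**2 - 8/3*x_3**2 - 14/3*x_3.
  reduce S modulo (f_1, f_2):
  remainder -4/3*x_2**2 - 8/3*x_3**2 - 2/9*x_3 + 70/9 ≠ 0; add g_3 = -4/3*x_2**2 - 8/3*x_3**2 - 2/9*x_3 + 70/9 to the basis.

The other S-polynomials (S(f_1,g_3), S(f_2,g_3)) all reduce to 0 modulo the current basis, so we have a Gröbner basis.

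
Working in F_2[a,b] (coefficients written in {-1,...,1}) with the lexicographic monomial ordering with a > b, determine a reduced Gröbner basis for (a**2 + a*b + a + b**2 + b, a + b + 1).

The reduced Gröbner basis is the canonical form of the ideal for this ordering.

f_1 = a**2 + a*b + a + b**2 + b, LT = a**2.
f_2 = a + b + 1, LT = a.

S(f_1,f_2): lcm = a**2. S = b**2 + b.
  leading term b**2: no divisor's leading term divides it; move b**2 to the remainder.
  leading term b: no divisor's leading term divides it; move b to the remainder.
  remainder b**2 + b ≠ 0; add g_3 = b**2 + b to the basis.

S(f_1,g_3): leading monomials are coprime, so the S-polynomial reduces to 0 (Buchberger's first criterion).
S(f_2,g_3): leading monomials are coprime, so the S-polynomial reduces to 0 (Buchberger's first criterion).
Every S-polynomial of the final basis reduces to 0, so we have a Gröbner basis.
Inter-reduce: drop elements whose leading term is divisible by another's, tail-reduce, and make monic.

G = {a + b + 1, b**2 + b}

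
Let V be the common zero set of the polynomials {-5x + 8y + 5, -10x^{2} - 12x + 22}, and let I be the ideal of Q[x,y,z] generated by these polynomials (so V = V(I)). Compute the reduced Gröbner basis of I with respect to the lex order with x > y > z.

f_1 = -5x + 8y + 5, LT = x.
f_2 = -10x^{2} - 12x + 22, LT = x^{2}.

S(f_1,f_2): lcm = x^{2}. S = -\tfrac{8}{5}xy - \tfrac{11}{5}x + \tfrac{11}{5}.
  leading term xy: subtract (\tfrac{8}{25}y)·f_1 from -\tfrac{8}{5}xy - \tfrac{11}{5}x + \tfrac{11}{5} → -\tfrac{11}{5}x - \tfrac{64}{25}y^{2} - \tfrac{8}{5}y + \tfrac{11}{5}
  leading term x: subtract (\tfrac{11}{25})·f_1 from -\tfrac{11}{5}x - \tfrac{64}{25}y^{2} - \tfrac{8}{5}y + \tfrac{11}{5} → -\tfrac{64}{25}y^{2} - \tfrac{128}{25}y
  leading term y^{2}: no divisor's leading term divides it; move -\tfrac{64}{25}y^{2} to the remainder.
  leading term y: no divisor's leading term divides it; move -\tfrac{128}{25}y to the remainder.
  remainder -\tfrac{64}{25}y^{2} - \tfrac{128}{25}y ≠ 0; add g_3 = -\tfrac{64}{25}y^{2} - \tfrac{128}{25}y to the basis.

The other S-polynomials (S(f_1,g_3), S(f_2,g_3)) all reduce to 0 modulo the current basis, so we have a Gröbner basis.
Inter-reduce: drop elements whose leading term is divisible by another's, tail-reduce, and make monic.

G = {x - \tfrac{8}{5}y - 1, y^{2} + 2y}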